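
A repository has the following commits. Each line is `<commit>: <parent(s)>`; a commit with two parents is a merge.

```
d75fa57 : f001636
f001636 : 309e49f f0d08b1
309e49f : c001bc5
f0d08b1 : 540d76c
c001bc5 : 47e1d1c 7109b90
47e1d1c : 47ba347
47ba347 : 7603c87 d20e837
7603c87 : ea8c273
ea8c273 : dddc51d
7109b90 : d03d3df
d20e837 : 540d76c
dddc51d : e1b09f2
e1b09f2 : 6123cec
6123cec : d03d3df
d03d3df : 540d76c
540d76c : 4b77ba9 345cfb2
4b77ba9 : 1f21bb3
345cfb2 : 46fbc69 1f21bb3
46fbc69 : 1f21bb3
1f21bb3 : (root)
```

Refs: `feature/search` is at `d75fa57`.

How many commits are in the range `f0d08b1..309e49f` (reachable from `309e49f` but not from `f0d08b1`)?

12

Reachable from 309e49f: {1f21bb3, 309e49f, 345cfb2, 46fbc69, 47ba347, 47e1d1c, 4b77ba9, 540d76c, 6123cec, 7109b90, 7603c87, c001bc5, d03d3df, d20e837, dddc51d, e1b09f2, ea8c273}.
Reachable from f0d08b1: {1f21bb3, 345cfb2, 46fbc69, 4b77ba9, 540d76c, f0d08b1}.
In 309e49f's history but not f0d08b1's: {309e49f, 47ba347, 47e1d1c, 6123cec, 7109b90, 7603c87, c001bc5, d03d3df, d20e837, dddc51d, e1b09f2, ea8c273} — 12 commits.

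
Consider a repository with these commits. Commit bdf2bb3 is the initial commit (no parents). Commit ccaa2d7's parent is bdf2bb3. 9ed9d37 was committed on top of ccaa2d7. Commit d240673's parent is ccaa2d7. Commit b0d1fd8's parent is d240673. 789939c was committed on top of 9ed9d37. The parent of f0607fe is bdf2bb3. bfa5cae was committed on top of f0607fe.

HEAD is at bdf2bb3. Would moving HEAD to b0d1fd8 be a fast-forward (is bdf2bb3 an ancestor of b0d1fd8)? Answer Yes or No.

Yes

A fast-forward from bdf2bb3 to b0d1fd8 is possible iff bdf2bb3 is an ancestor of b0d1fd8.
Ancestors of b0d1fd8: {b0d1fd8, bdf2bb3, ccaa2d7, d240673}.
bdf2bb3 is among them, so fast-forward is possible.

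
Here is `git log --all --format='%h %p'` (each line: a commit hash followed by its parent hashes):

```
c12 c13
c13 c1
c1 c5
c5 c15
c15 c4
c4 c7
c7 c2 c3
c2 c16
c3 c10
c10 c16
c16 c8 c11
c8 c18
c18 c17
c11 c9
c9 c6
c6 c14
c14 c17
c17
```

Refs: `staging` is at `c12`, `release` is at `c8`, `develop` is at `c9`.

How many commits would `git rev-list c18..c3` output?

8

Reachable from c3: {c10, c11, c14, c16, c17, c18, c3, c6, c8, c9}.
Reachable from c18: {c17, c18}.
In c3's history but not c18's: {c10, c11, c14, c16, c3, c6, c8, c9} — 8 commits.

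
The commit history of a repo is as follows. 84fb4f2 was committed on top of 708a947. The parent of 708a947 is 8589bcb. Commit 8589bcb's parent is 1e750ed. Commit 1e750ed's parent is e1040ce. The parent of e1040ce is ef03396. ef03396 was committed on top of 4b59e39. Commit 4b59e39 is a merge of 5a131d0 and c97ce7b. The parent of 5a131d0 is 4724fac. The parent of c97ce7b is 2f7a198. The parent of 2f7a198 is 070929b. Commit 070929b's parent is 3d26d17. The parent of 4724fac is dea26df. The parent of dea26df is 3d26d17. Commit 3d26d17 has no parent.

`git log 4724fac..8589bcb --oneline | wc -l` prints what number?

9

Reachable from 8589bcb: {070929b, 1e750ed, 2f7a198, 3d26d17, 4724fac, 4b59e39, 5a131d0, 8589bcb, c97ce7b, dea26df, e1040ce, ef03396}.
Reachable from 4724fac: {3d26d17, 4724fac, dea26df}.
In 8589bcb's history but not 4724fac's: {070929b, 1e750ed, 2f7a198, 4b59e39, 5a131d0, 8589bcb, c97ce7b, e1040ce, ef03396} — 9 commits.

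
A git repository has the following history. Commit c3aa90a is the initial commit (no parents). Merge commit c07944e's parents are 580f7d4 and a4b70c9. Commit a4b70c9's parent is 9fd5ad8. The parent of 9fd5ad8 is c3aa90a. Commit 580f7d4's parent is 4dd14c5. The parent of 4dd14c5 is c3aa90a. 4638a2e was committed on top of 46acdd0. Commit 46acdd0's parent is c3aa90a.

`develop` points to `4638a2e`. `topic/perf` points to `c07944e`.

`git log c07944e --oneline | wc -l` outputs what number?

Walking parent pointers from c07944e: reachable set = {4dd14c5, 580f7d4, 9fd5ad8, a4b70c9, c07944e, c3aa90a}.
That is 6 commits.

6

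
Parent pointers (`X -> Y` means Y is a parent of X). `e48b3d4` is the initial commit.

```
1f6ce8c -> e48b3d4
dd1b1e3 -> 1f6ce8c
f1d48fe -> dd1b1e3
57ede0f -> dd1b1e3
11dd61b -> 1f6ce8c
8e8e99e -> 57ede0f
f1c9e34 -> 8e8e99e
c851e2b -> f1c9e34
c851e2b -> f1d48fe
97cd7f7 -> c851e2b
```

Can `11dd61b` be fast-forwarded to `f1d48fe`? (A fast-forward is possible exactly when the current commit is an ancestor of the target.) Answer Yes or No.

No

A fast-forward from 11dd61b to f1d48fe is possible iff 11dd61b is an ancestor of f1d48fe.
Ancestors of f1d48fe: {1f6ce8c, dd1b1e3, e48b3d4, f1d48fe}.
11dd61b is not among them, so fast-forward is not possible.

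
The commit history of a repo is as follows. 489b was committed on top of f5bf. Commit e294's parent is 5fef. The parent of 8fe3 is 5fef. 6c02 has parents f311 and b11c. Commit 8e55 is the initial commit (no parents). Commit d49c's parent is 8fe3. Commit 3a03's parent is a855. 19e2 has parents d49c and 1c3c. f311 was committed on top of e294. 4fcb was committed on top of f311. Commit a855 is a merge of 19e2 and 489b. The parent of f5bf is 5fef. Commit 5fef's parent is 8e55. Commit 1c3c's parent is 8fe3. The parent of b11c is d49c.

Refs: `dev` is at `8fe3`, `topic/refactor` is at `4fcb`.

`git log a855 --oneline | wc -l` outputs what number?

Walking parent pointers from a855: reachable set = {19e2, 1c3c, 489b, 5fef, 8e55, 8fe3, a855, d49c, f5bf}.
That is 9 commits.

9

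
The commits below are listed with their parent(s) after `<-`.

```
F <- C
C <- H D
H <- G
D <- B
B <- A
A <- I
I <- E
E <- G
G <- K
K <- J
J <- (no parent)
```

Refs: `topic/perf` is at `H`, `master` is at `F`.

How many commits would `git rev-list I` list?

5

Walking parent pointers from I: reachable set = {E, G, I, J, K}.
That is 5 commits.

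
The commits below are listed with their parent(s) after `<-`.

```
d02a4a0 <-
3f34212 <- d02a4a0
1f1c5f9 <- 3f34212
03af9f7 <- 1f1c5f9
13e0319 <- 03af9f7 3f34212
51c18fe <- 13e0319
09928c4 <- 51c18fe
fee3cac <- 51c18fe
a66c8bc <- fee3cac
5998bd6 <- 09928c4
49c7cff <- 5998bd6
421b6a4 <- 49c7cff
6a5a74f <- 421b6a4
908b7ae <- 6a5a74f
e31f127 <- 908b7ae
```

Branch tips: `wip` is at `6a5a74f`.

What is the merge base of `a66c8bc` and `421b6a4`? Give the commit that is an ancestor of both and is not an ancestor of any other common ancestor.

51c18fe

Ancestors of a66c8bc: {03af9f7, 13e0319, 1f1c5f9, 3f34212, 51c18fe, a66c8bc, d02a4a0, fee3cac}.
Ancestors of 421b6a4: {03af9f7, 09928c4, 13e0319, 1f1c5f9, 3f34212, 421b6a4, 49c7cff, 51c18fe, 5998bd6, d02a4a0}.
Common ancestors: {03af9f7, 13e0319, 1f1c5f9, 3f34212, 51c18fe, d02a4a0}.
Among these, 51c18fe is not an ancestor of any other common ancestor — it is the merge base.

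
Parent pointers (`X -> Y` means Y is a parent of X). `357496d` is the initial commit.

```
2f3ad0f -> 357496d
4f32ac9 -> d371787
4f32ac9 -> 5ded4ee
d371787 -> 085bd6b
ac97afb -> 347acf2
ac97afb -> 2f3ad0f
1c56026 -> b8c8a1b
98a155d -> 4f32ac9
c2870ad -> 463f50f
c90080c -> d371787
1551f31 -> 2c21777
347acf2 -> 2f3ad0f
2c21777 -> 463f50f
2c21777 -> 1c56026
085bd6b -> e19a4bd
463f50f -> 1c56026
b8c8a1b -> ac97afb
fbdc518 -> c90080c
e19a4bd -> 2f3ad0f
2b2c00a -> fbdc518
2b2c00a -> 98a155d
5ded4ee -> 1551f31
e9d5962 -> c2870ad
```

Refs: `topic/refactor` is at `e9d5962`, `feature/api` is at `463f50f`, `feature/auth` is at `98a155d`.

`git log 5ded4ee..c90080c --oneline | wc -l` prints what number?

4

Reachable from c90080c: {085bd6b, 2f3ad0f, 357496d, c90080c, d371787, e19a4bd}.
Reachable from 5ded4ee: {1551f31, 1c56026, 2c21777, 2f3ad0f, 347acf2, 357496d, 463f50f, 5ded4ee, ac97afb, b8c8a1b}.
In c90080c's history but not 5ded4ee's: {085bd6b, c90080c, d371787, e19a4bd} — 4 commits.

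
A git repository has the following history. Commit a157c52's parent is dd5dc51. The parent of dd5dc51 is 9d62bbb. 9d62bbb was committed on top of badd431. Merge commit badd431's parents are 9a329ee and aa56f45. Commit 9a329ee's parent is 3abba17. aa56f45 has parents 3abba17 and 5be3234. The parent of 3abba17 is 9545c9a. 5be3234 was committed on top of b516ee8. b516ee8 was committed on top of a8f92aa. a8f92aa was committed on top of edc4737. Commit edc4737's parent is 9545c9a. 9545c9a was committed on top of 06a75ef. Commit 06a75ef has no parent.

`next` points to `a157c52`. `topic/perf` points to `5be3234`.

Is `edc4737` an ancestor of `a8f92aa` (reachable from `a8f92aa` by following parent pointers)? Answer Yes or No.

Ancestors of a8f92aa (commits reachable by following parents): {06a75ef, 9545c9a, a8f92aa, edc4737}.
edc4737 is in that set, so it is an ancestor of a8f92aa.

Yes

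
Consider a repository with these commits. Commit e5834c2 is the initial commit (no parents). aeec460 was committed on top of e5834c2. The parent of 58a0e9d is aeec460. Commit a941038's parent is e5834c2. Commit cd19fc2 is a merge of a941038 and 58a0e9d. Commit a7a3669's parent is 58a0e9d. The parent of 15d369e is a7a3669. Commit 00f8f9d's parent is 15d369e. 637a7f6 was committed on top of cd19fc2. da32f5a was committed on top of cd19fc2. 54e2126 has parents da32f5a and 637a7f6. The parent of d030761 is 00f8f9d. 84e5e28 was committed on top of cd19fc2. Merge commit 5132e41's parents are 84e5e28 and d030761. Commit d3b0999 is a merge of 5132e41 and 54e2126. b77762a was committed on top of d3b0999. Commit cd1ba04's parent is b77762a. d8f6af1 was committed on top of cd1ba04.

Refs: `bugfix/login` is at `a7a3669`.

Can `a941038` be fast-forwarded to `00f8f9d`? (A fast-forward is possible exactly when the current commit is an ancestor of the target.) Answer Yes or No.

A fast-forward from a941038 to 00f8f9d is possible iff a941038 is an ancestor of 00f8f9d.
Ancestors of 00f8f9d: {00f8f9d, 15d369e, 58a0e9d, a7a3669, aeec460, e5834c2}.
a941038 is not among them, so fast-forward is not possible.

No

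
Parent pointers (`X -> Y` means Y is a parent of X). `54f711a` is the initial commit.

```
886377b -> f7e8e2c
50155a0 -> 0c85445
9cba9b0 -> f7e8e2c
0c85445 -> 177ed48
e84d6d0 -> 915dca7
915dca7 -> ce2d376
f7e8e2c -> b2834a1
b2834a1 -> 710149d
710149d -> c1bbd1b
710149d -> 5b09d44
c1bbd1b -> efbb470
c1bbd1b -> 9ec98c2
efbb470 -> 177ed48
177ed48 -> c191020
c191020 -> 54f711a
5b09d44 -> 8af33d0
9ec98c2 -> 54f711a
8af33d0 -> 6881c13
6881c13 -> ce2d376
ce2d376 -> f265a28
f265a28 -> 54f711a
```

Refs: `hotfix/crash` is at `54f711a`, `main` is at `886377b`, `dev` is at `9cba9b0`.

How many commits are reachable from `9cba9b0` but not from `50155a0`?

12

Reachable from 9cba9b0: {177ed48, 54f711a, 5b09d44, 6881c13, 710149d, 8af33d0, 9cba9b0, 9ec98c2, b2834a1, c191020, c1bbd1b, ce2d376, efbb470, f265a28, f7e8e2c}.
Reachable from 50155a0: {0c85445, 177ed48, 50155a0, 54f711a, c191020}.
In 9cba9b0's history but not 50155a0's: {5b09d44, 6881c13, 710149d, 8af33d0, 9cba9b0, 9ec98c2, b2834a1, c1bbd1b, ce2d376, efbb470, f265a28, f7e8e2c} — 12 commits.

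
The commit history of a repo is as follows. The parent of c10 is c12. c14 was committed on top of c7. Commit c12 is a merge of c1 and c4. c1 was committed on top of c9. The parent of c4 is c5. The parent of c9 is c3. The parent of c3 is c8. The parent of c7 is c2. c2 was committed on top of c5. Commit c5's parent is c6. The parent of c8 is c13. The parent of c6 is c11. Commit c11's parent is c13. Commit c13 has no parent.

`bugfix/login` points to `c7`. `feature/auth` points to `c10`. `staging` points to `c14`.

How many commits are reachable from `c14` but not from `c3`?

6

Reachable from c14: {c11, c13, c14, c2, c5, c6, c7}.
Reachable from c3: {c13, c3, c8}.
In c14's history but not c3's: {c11, c14, c2, c5, c6, c7} — 6 commits.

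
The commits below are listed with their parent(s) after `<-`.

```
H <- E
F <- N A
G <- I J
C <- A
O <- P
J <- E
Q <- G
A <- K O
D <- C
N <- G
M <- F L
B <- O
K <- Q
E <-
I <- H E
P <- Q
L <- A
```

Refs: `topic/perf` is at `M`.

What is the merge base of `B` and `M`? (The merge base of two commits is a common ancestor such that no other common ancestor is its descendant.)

O

Ancestors of B: {B, E, G, H, I, J, O, P, Q}.
Ancestors of M: {A, E, F, G, H, I, J, K, L, M, N, O, P, Q}.
Common ancestors: {E, G, H, I, J, O, P, Q}.
Among these, O is not an ancestor of any other common ancestor — it is the merge base.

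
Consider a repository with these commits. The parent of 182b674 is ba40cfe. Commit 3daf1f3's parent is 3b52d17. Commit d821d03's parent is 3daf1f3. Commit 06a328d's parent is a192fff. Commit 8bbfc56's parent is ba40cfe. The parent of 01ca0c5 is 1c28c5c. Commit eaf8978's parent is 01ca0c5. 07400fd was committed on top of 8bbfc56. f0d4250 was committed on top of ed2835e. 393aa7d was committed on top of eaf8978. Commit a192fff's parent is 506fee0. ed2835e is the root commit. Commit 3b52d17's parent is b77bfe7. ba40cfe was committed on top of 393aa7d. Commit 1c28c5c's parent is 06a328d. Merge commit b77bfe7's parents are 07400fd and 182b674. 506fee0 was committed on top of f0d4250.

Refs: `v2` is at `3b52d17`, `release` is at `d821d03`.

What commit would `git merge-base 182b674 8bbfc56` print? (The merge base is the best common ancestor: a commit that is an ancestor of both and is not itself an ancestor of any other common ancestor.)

ba40cfe

Ancestors of 182b674: {01ca0c5, 06a328d, 182b674, 1c28c5c, 393aa7d, 506fee0, a192fff, ba40cfe, eaf8978, ed2835e, f0d4250}.
Ancestors of 8bbfc56: {01ca0c5, 06a328d, 1c28c5c, 393aa7d, 506fee0, 8bbfc56, a192fff, ba40cfe, eaf8978, ed2835e, f0d4250}.
Common ancestors: {01ca0c5, 06a328d, 1c28c5c, 393aa7d, 506fee0, a192fff, ba40cfe, eaf8978, ed2835e, f0d4250}.
Among these, ba40cfe is not an ancestor of any other common ancestor — it is the merge base.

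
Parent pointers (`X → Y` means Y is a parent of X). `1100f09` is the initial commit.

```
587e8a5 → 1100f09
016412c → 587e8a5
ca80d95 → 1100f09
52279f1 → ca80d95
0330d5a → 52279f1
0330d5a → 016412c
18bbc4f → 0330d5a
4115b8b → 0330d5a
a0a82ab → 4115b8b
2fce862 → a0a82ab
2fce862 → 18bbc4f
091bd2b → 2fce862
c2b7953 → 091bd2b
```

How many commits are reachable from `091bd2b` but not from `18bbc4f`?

Reachable from 091bd2b: {016412c, 0330d5a, 091bd2b, 1100f09, 18bbc4f, 2fce862, 4115b8b, 52279f1, 587e8a5, a0a82ab, ca80d95}.
Reachable from 18bbc4f: {016412c, 0330d5a, 1100f09, 18bbc4f, 52279f1, 587e8a5, ca80d95}.
In 091bd2b's history but not 18bbc4f's: {091bd2b, 2fce862, 4115b8b, a0a82ab} — 4 commits.

4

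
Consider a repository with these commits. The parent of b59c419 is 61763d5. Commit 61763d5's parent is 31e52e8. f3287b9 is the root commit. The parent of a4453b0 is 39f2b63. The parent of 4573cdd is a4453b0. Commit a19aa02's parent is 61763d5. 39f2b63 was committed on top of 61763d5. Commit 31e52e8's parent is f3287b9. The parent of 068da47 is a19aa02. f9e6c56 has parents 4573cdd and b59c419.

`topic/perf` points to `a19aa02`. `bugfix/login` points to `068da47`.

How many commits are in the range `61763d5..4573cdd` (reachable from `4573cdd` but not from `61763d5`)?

Reachable from 4573cdd: {31e52e8, 39f2b63, 4573cdd, 61763d5, a4453b0, f3287b9}.
Reachable from 61763d5: {31e52e8, 61763d5, f3287b9}.
In 4573cdd's history but not 61763d5's: {39f2b63, 4573cdd, a4453b0} — 3 commits.

3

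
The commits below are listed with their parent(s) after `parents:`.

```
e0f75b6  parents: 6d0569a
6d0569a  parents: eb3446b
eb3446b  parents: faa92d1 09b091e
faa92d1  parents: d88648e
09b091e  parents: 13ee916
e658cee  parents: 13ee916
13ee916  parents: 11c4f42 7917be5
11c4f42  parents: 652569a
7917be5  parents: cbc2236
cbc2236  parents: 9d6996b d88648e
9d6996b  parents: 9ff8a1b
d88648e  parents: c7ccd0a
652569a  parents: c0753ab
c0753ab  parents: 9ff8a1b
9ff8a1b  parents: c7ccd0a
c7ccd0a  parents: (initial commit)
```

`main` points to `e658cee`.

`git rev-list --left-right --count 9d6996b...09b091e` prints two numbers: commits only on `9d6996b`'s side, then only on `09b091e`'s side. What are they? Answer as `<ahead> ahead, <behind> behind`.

Reachable from 9d6996b: {9d6996b, 9ff8a1b, c7ccd0a}.
Reachable from 09b091e: {09b091e, 11c4f42, 13ee916, 652569a, 7917be5, 9d6996b, 9ff8a1b, c0753ab, c7ccd0a, cbc2236, d88648e}.
Only in 9d6996b's history (ahead): {} — 0.
Only in 09b091e's history (behind): {09b091e, 11c4f42, 13ee916, 652569a, 7917be5, c0753ab, cbc2236, d88648e} — 8.

0 ahead, 8 behind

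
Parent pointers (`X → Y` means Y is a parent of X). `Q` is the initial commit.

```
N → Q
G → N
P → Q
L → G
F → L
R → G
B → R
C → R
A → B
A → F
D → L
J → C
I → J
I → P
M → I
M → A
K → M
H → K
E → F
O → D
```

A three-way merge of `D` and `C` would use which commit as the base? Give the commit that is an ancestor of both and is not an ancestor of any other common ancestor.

G

Ancestors of D: {D, G, L, N, Q}.
Ancestors of C: {C, G, N, Q, R}.
Common ancestors: {G, N, Q}.
Among these, G is not an ancestor of any other common ancestor — it is the merge base.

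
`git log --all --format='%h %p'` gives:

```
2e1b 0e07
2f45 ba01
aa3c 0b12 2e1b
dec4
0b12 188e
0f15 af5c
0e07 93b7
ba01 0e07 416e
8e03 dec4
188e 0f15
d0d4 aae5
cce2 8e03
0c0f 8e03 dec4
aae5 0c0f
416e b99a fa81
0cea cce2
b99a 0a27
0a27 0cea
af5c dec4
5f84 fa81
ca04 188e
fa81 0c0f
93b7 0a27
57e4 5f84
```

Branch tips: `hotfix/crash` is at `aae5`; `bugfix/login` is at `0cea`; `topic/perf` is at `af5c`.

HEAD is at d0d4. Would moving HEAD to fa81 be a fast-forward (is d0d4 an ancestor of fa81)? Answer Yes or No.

No

A fast-forward from d0d4 to fa81 is possible iff d0d4 is an ancestor of fa81.
Ancestors of fa81: {0c0f, 8e03, dec4, fa81}.
d0d4 is not among them, so fast-forward is not possible.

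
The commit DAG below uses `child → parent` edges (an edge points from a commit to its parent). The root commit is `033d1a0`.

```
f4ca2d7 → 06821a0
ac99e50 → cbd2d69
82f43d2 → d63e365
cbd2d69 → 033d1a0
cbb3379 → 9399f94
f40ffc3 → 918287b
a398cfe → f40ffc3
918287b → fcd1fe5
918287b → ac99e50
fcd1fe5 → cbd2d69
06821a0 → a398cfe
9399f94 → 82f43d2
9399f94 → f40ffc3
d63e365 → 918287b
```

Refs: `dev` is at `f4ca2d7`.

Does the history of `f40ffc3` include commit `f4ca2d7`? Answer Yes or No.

No

Ancestors of f40ffc3: {033d1a0, 918287b, ac99e50, cbd2d69, f40ffc3, fcd1fe5}.
f4ca2d7 is not in that set, so it is not an ancestor of f40ffc3.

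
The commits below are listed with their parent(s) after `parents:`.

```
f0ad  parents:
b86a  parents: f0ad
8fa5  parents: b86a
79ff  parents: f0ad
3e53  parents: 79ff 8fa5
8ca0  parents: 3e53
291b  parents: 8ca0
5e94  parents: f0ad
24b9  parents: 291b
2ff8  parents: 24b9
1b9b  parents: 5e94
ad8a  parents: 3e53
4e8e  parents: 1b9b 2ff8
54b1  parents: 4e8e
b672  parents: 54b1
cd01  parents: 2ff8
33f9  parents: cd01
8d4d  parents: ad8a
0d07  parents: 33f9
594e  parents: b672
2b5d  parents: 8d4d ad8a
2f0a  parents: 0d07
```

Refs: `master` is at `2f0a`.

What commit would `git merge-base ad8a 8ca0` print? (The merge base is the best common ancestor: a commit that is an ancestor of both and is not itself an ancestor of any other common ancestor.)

Ancestors of ad8a: {3e53, 79ff, 8fa5, ad8a, b86a, f0ad}.
Ancestors of 8ca0: {3e53, 79ff, 8ca0, 8fa5, b86a, f0ad}.
Common ancestors: {3e53, 79ff, 8fa5, b86a, f0ad}.
Among these, 3e53 is not an ancestor of any other common ancestor — it is the merge base.

3e53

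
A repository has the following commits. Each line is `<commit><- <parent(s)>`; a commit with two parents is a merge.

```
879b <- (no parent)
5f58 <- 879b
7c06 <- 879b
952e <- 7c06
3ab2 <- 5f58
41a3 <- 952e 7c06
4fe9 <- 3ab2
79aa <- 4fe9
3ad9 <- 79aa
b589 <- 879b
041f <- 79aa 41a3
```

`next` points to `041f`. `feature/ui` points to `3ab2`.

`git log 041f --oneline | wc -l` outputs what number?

9

Walking parent pointers from 041f: reachable set = {041f, 3ab2, 41a3, 4fe9, 5f58, 79aa, 7c06, 879b, 952e}.
That is 9 commits.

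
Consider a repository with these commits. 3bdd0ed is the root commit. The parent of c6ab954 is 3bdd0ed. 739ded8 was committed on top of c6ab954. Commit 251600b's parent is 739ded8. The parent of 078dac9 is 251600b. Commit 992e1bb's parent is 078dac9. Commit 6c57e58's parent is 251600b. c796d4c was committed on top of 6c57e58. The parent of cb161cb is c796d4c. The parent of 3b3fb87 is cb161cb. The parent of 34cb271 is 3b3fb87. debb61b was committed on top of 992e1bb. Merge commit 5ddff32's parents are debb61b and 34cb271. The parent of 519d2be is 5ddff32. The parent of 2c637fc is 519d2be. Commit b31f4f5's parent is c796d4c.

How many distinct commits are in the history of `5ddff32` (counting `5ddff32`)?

Walking parent pointers from 5ddff32: reachable set = {078dac9, 251600b, 34cb271, 3b3fb87, 3bdd0ed, 5ddff32, 6c57e58, 739ded8, 992e1bb, c6ab954, c796d4c, cb161cb, debb61b}.
That is 13 commits.

13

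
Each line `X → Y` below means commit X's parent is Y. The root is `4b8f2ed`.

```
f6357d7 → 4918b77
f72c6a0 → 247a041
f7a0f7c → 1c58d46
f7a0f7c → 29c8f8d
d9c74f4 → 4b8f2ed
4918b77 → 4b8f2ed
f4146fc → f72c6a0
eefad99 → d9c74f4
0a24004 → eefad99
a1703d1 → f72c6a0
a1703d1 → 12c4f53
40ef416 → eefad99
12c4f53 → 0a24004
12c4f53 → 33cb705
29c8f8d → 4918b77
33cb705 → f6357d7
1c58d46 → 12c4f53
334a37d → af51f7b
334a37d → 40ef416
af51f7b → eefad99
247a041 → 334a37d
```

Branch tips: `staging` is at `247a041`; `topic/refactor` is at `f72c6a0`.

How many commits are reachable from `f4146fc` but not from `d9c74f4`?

Reachable from f4146fc: {247a041, 334a37d, 40ef416, 4b8f2ed, af51f7b, d9c74f4, eefad99, f4146fc, f72c6a0}.
Reachable from d9c74f4: {4b8f2ed, d9c74f4}.
In f4146fc's history but not d9c74f4's: {247a041, 334a37d, 40ef416, af51f7b, eefad99, f4146fc, f72c6a0} — 7 commits.

7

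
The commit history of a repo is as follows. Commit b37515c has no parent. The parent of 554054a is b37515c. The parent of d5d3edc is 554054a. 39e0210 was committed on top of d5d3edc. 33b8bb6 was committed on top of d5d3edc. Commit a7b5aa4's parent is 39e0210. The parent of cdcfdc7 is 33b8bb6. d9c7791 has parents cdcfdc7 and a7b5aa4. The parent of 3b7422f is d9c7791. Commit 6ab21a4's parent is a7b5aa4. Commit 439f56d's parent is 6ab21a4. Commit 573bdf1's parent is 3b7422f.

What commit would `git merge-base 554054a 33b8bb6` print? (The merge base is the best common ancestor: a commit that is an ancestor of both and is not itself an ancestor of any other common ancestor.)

Ancestors of 554054a: {554054a, b37515c}.
Ancestors of 33b8bb6: {33b8bb6, 554054a, b37515c, d5d3edc}.
Common ancestors: {554054a, b37515c}.
Among these, 554054a is not an ancestor of any other common ancestor — it is the merge base.

554054a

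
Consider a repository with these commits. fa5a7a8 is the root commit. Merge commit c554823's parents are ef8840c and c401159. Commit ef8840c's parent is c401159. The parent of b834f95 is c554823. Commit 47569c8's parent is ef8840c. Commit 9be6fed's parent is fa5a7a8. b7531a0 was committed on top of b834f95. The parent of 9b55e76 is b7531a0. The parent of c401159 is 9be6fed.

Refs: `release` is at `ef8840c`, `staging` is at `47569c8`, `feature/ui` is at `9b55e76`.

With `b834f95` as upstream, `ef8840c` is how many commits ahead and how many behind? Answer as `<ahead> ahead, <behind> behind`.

Reachable from ef8840c: {9be6fed, c401159, ef8840c, fa5a7a8}.
Reachable from b834f95: {9be6fed, b834f95, c401159, c554823, ef8840c, fa5a7a8}.
Only in ef8840c's history (ahead): {} — 0.
Only in b834f95's history (behind): {b834f95, c554823} — 2.

0 ahead, 2 behind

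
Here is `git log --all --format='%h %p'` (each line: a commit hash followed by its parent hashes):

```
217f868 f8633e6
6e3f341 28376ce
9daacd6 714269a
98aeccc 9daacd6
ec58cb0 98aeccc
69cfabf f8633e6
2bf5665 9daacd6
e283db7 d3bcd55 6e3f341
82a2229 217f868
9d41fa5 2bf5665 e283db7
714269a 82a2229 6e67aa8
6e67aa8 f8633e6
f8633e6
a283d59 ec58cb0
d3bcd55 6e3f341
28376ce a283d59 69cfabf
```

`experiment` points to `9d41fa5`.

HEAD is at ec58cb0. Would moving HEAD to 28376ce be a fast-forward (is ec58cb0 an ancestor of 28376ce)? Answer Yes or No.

Yes

A fast-forward from ec58cb0 to 28376ce is possible iff ec58cb0 is an ancestor of 28376ce.
Ancestors of 28376ce: {217f868, 28376ce, 69cfabf, 6e67aa8, 714269a, 82a2229, 98aeccc, 9daacd6, a283d59, ec58cb0, f8633e6}.
ec58cb0 is among them, so fast-forward is possible.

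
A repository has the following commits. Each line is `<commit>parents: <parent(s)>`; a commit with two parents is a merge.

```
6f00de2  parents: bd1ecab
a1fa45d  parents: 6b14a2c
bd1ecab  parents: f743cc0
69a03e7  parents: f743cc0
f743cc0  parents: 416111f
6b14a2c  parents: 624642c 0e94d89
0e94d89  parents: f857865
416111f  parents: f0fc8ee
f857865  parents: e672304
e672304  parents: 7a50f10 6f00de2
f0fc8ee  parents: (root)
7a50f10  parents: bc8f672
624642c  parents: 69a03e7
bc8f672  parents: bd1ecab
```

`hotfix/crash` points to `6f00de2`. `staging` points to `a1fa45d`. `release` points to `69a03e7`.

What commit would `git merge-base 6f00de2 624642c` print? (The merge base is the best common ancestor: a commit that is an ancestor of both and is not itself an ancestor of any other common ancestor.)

f743cc0

Ancestors of 6f00de2: {416111f, 6f00de2, bd1ecab, f0fc8ee, f743cc0}.
Ancestors of 624642c: {416111f, 624642c, 69a03e7, f0fc8ee, f743cc0}.
Common ancestors: {416111f, f0fc8ee, f743cc0}.
Among these, f743cc0 is not an ancestor of any other common ancestor — it is the merge base.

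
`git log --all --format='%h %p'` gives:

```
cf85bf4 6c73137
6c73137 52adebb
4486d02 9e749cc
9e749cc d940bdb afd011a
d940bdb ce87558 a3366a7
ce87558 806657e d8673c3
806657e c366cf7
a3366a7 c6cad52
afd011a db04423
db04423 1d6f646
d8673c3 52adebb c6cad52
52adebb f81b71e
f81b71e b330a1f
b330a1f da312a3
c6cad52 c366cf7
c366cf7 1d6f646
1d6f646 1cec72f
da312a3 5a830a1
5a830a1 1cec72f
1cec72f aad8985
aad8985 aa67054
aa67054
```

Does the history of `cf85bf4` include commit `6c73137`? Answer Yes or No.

Ancestors of cf85bf4 (commits reachable by following parents): {1cec72f, 52adebb, 5a830a1, 6c73137, aa67054, aad8985, b330a1f, cf85bf4, da312a3, f81b71e}.
6c73137 is in that set, so it is an ancestor of cf85bf4.

Yes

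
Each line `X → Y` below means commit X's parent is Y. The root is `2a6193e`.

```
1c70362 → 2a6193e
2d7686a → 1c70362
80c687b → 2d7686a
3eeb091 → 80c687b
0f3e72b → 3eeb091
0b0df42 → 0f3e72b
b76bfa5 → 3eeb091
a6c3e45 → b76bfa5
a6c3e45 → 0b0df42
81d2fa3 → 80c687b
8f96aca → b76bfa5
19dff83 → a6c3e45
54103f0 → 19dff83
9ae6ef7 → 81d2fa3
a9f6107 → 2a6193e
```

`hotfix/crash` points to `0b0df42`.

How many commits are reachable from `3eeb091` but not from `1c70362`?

Reachable from 3eeb091: {1c70362, 2a6193e, 2d7686a, 3eeb091, 80c687b}.
Reachable from 1c70362: {1c70362, 2a6193e}.
In 3eeb091's history but not 1c70362's: {2d7686a, 3eeb091, 80c687b} — 3 commits.

3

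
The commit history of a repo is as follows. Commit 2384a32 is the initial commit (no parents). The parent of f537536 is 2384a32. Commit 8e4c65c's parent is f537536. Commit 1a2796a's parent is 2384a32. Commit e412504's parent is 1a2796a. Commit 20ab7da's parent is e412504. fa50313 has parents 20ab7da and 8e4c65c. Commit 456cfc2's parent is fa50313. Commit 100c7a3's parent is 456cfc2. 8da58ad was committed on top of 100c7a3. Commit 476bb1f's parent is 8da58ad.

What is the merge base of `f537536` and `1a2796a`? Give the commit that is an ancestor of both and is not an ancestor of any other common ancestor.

2384a32

Ancestors of f537536: {2384a32, f537536}.
Ancestors of 1a2796a: {1a2796a, 2384a32}.
Common ancestors: {2384a32}.
The only common ancestor is 2384a32, so it is the merge base.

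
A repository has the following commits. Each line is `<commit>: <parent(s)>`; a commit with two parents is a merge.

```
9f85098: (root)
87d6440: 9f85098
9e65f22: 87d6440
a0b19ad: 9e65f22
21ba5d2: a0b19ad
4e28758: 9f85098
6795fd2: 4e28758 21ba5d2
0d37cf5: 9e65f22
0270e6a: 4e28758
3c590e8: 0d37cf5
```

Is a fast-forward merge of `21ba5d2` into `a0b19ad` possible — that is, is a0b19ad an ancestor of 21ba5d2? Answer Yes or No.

Yes

A fast-forward from a0b19ad to 21ba5d2 is possible iff a0b19ad is an ancestor of 21ba5d2.
Ancestors of 21ba5d2: {21ba5d2, 87d6440, 9e65f22, 9f85098, a0b19ad}.
a0b19ad is among them, so fast-forward is possible.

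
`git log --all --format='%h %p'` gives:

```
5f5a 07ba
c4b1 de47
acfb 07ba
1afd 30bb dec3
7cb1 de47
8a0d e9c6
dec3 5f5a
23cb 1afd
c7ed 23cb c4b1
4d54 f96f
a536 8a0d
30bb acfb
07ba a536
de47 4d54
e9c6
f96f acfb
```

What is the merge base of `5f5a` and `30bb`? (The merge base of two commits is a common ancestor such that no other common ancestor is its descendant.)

07ba

Ancestors of 5f5a: {07ba, 5f5a, 8a0d, a536, e9c6}.
Ancestors of 30bb: {07ba, 30bb, 8a0d, a536, acfb, e9c6}.
Common ancestors: {07ba, 8a0d, a536, e9c6}.
Among these, 07ba is not an ancestor of any other common ancestor — it is the merge base.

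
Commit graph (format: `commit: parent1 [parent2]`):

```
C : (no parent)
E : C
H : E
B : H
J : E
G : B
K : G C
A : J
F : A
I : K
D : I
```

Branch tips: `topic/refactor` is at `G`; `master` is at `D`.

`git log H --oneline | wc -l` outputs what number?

Walking parent pointers from H: reachable set = {C, E, H}.
That is 3 commits.

3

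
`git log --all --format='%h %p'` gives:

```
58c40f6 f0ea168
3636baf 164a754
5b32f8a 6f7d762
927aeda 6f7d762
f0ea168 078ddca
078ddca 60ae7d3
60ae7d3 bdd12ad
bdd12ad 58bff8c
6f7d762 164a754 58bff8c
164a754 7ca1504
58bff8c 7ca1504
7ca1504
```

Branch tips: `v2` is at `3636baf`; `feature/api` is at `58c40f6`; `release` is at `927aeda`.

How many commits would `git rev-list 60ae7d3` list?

Walking parent pointers from 60ae7d3: reachable set = {58bff8c, 60ae7d3, 7ca1504, bdd12ad}.
That is 4 commits.

4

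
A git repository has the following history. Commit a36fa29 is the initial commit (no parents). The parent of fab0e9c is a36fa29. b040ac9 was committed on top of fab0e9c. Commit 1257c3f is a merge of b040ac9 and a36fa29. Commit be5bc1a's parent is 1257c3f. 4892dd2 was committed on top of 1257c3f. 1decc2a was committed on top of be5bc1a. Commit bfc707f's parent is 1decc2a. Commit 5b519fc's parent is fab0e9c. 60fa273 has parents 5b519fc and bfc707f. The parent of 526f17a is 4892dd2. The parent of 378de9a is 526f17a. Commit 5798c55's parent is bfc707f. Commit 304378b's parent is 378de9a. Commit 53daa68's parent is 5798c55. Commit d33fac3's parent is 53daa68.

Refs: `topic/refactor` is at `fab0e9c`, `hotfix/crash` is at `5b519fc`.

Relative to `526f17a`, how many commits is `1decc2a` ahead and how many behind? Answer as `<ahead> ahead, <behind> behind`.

2 ahead, 2 behind

Reachable from 1decc2a: {1257c3f, 1decc2a, a36fa29, b040ac9, be5bc1a, fab0e9c}.
Reachable from 526f17a: {1257c3f, 4892dd2, 526f17a, a36fa29, b040ac9, fab0e9c}.
Only in 1decc2a's history (ahead): {1decc2a, be5bc1a} — 2.
Only in 526f17a's history (behind): {4892dd2, 526f17a} — 2.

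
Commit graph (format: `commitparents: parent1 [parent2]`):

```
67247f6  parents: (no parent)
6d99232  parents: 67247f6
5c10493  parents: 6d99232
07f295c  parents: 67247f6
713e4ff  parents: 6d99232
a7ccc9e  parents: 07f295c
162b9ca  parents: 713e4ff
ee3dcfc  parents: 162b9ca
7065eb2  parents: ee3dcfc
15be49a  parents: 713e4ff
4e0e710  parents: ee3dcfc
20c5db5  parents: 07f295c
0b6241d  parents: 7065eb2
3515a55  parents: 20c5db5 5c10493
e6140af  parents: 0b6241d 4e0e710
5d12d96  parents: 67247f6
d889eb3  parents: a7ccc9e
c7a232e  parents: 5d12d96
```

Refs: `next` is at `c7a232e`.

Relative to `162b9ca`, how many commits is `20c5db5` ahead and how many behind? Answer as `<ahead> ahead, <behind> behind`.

2 ahead, 3 behind

Reachable from 20c5db5: {07f295c, 20c5db5, 67247f6}.
Reachable from 162b9ca: {162b9ca, 67247f6, 6d99232, 713e4ff}.
Only in 20c5db5's history (ahead): {07f295c, 20c5db5} — 2.
Only in 162b9ca's history (behind): {162b9ca, 6d99232, 713e4ff} — 3.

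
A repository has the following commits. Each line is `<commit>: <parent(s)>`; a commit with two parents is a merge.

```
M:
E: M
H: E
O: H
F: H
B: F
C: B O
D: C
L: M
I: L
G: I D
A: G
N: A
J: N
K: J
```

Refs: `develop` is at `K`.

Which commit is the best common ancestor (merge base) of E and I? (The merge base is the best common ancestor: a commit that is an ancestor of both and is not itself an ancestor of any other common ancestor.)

Ancestors of E: {E, M}.
Ancestors of I: {I, L, M}.
Common ancestors: {M}.
The only common ancestor is M, so it is the merge base.

M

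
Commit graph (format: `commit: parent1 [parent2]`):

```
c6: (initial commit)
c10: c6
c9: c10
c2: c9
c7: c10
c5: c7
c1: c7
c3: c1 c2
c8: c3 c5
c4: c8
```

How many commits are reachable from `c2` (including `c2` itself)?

Walking parent pointers from c2: reachable set = {c10, c2, c6, c9}.
That is 4 commits.

4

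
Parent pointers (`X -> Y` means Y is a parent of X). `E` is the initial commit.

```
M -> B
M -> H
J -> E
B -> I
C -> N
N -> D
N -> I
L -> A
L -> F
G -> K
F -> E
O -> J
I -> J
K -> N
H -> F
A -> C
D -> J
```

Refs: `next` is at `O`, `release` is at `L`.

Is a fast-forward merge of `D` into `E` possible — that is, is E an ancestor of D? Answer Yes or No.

Yes

A fast-forward from E to D is possible iff E is an ancestor of D.
Ancestors of D: {D, E, J}.
E is among them, so fast-forward is possible.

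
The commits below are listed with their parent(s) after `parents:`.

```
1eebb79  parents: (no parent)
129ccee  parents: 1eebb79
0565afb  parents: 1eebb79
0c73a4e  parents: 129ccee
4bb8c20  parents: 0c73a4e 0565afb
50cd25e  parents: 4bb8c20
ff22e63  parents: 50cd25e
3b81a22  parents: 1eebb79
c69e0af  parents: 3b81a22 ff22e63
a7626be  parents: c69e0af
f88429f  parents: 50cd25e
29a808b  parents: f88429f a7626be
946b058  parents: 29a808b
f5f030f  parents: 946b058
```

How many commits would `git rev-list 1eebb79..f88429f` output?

6

Reachable from f88429f: {0565afb, 0c73a4e, 129ccee, 1eebb79, 4bb8c20, 50cd25e, f88429f}.
Reachable from 1eebb79: {1eebb79}.
In f88429f's history but not 1eebb79's: {0565afb, 0c73a4e, 129ccee, 4bb8c20, 50cd25e, f88429f} — 6 commits.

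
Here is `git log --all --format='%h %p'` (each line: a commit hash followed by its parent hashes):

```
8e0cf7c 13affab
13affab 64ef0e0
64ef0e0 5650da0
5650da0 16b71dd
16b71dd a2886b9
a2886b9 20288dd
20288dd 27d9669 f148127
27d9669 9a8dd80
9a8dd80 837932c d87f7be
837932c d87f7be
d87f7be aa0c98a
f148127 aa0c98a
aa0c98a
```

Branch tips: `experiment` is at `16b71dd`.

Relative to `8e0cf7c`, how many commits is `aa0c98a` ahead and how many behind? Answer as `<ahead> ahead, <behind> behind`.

0 ahead, 12 behind

Reachable from aa0c98a: {aa0c98a}.
Reachable from 8e0cf7c: {13affab, 16b71dd, 20288dd, 27d9669, 5650da0, 64ef0e0, 837932c, 8e0cf7c, 9a8dd80, a2886b9, aa0c98a, d87f7be, f148127}.
Only in aa0c98a's history (ahead): {} — 0.
Only in 8e0cf7c's history (behind): {13affab, 16b71dd, 20288dd, 27d9669, 5650da0, 64ef0e0, 837932c, 8e0cf7c, 9a8dd80, a2886b9, d87f7be, f148127} — 12.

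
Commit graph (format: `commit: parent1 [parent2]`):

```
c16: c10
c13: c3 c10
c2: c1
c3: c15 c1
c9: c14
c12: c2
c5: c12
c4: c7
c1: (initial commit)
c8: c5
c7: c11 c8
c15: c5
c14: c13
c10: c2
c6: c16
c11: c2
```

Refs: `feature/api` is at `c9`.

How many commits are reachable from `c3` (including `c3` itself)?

Walking parent pointers from c3: reachable set = {c1, c12, c15, c2, c3, c5}.
That is 6 commits.

6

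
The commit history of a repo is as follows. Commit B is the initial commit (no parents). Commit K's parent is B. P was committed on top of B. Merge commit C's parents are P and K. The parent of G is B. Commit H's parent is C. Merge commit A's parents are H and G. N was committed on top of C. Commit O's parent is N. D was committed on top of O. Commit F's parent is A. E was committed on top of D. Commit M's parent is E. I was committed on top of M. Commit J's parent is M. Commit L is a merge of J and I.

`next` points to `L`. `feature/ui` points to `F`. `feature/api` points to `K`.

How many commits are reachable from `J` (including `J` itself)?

10

Walking parent pointers from J: reachable set = {B, C, D, E, J, K, M, N, O, P}.
That is 10 commits.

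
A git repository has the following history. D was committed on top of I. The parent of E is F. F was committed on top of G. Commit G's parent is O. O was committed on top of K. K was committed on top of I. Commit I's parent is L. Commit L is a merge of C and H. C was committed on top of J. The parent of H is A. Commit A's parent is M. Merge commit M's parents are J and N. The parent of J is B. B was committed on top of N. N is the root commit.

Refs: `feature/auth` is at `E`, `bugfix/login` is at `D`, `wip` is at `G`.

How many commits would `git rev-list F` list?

13

Walking parent pointers from F: reachable set = {A, B, C, F, G, H, I, J, K, L, M, N, O}.
That is 13 commits.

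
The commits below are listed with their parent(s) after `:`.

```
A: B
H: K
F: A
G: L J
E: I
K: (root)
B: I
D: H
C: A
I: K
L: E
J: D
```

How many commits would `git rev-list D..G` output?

Reachable from G: {D, E, G, H, I, J, K, L}.
Reachable from D: {D, H, K}.
In G's history but not D's: {E, G, I, J, L} — 5 commits.

5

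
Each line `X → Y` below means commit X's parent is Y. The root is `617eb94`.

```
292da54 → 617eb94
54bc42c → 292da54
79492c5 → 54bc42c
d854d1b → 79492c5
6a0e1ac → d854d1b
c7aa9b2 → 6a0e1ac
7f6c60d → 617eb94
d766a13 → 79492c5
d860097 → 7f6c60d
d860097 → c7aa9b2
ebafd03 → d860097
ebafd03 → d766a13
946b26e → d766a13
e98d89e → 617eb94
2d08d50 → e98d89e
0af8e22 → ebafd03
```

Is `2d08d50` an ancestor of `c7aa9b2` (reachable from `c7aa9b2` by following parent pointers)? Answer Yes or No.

No

Ancestors of c7aa9b2: {292da54, 54bc42c, 617eb94, 6a0e1ac, 79492c5, c7aa9b2, d854d1b}.
2d08d50 is not in that set, so it is not an ancestor of c7aa9b2.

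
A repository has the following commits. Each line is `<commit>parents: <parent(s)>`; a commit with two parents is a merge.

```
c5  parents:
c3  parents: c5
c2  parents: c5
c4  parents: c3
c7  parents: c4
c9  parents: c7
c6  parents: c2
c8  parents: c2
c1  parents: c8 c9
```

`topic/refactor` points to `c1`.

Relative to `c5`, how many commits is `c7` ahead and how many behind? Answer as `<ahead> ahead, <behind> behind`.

3 ahead, 0 behind

Reachable from c7: {c3, c4, c5, c7}.
Reachable from c5: {c5}.
Only in c7's history (ahead): {c3, c4, c7} — 3.
Only in c5's history (behind): {} — 0.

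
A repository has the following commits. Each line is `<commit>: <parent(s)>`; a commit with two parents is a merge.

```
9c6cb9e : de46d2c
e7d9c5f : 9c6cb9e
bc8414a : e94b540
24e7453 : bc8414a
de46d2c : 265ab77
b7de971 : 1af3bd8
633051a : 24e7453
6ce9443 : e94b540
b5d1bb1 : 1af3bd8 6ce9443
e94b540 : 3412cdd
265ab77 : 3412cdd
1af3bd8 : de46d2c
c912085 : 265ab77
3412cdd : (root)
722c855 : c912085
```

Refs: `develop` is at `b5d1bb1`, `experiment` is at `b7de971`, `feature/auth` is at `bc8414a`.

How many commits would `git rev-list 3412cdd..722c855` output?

Reachable from 722c855: {265ab77, 3412cdd, 722c855, c912085}.
Reachable from 3412cdd: {3412cdd}.
In 722c855's history but not 3412cdd's: {265ab77, 722c855, c912085} — 3 commits.

3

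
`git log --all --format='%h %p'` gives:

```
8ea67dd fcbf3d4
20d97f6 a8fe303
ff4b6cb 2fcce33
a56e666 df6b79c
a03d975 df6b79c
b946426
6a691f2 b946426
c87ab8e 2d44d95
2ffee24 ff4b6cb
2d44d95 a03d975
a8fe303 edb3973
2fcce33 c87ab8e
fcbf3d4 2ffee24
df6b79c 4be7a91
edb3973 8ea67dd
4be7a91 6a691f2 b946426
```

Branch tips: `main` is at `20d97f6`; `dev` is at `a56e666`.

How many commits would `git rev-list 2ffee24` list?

10

Walking parent pointers from 2ffee24: reachable set = {2d44d95, 2fcce33, 2ffee24, 4be7a91, 6a691f2, a03d975, b946426, c87ab8e, df6b79c, ff4b6cb}.
That is 10 commits.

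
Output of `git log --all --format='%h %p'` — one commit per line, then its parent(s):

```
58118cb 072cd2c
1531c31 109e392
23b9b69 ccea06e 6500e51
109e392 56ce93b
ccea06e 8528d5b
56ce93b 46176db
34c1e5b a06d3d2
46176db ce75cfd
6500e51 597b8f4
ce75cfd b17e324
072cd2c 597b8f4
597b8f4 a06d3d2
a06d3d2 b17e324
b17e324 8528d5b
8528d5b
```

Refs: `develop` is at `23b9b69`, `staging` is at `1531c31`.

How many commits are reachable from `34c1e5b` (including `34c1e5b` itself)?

Walking parent pointers from 34c1e5b: reachable set = {34c1e5b, 8528d5b, a06d3d2, b17e324}.
That is 4 commits.

4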